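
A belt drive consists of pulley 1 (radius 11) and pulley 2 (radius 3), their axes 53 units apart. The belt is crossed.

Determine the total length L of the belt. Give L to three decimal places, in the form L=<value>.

crossed belt: β = asin((r1+r2)/C) = asin(14/53) = 15.3165°
wrap1 = wrap2 = π + 2β = 210.6330°
tangent length = C·cosβ = 51.1175
L = (r1+r2)·wrap + 2·C·cosβ = 14·3.6762 + 2·51.1175 = 153.7024

L=153.702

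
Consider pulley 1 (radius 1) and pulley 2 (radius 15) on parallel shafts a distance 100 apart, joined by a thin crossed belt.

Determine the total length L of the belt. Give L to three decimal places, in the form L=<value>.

L=252.831

crossed belt: β = asin((r1+r2)/C) = asin(16/100) = 9.2069°
wrap1 = wrap2 = π + 2β = 198.4138°
tangent length = C·cosβ = 98.7117
L = (r1+r2)·wrap + 2·C·cosβ = 16·3.4630 + 2·98.7117 = 252.8310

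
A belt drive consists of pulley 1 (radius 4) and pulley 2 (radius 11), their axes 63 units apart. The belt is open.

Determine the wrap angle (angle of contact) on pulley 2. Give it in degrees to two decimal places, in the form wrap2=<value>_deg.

open belt: β = asin((r2−r1)/C) = asin(7/63) = 6.3794°
wrap1 = π − 2β = 167.2413°
wrap2 = π + 2β = 192.7587°

wrap2=192.76_deg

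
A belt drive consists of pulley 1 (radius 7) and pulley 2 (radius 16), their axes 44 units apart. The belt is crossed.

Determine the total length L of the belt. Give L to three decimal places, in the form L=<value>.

crossed belt: β = asin((r1+r2)/C) = asin(23/44) = 31.5154°
wrap1 = wrap2 = π + 2β = 243.0307°
tangent length = C·cosβ = 37.5100
L = (r1+r2)·wrap + 2·C·cosβ = 23·4.2417 + 2·37.5100 = 172.5788

L=172.579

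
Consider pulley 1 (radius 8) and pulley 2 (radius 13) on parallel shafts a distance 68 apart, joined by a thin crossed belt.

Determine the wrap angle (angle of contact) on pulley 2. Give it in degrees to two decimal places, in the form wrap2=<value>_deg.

crossed belt: β = asin((r1+r2)/C) = asin(21/68) = 17.9883°
wrap1 = wrap2 = π + 2β = 215.9767°

wrap2=215.98_deg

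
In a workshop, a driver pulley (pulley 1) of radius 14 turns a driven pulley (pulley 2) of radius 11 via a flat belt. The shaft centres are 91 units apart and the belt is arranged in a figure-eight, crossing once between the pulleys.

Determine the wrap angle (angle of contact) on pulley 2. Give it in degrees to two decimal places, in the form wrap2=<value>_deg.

wrap2=211.89_deg

crossed belt: β = asin((r1+r2)/C) = asin(25/91) = 15.9456°
wrap1 = wrap2 = π + 2β = 211.8913°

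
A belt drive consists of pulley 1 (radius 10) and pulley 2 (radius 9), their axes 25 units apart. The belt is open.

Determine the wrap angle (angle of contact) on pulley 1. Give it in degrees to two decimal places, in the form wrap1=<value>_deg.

wrap1=184.58_deg

open belt: β = asin((r2−r1)/C) = asin(-1/25) = -2.2924°
wrap1 = π − 2β = 184.5849°
wrap2 = π + 2β = 175.4151°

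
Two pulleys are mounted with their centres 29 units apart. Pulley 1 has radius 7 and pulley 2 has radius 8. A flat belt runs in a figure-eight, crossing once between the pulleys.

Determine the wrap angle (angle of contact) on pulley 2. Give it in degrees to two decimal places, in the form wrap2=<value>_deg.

wrap2=242.29_deg

crossed belt: β = asin((r1+r2)/C) = asin(15/29) = 31.1474°
wrap1 = wrap2 = π + 2β = 242.2948°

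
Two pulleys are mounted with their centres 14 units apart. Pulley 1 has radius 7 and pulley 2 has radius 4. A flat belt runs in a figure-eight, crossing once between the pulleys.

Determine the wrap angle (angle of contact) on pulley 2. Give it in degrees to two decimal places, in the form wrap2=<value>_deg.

crossed belt: β = asin((r1+r2)/C) = asin(11/14) = 51.7868°
wrap1 = wrap2 = π + 2β = 283.5736°

wrap2=283.57_deg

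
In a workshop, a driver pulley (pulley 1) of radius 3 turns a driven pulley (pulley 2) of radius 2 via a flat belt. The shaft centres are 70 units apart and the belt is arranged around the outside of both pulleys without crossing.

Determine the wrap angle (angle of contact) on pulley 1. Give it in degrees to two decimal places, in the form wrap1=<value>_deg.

open belt: β = asin((r2−r1)/C) = asin(-1/70) = -0.8185°
wrap1 = π − 2β = 181.6371°
wrap2 = π + 2β = 178.3629°

wrap1=181.64_deg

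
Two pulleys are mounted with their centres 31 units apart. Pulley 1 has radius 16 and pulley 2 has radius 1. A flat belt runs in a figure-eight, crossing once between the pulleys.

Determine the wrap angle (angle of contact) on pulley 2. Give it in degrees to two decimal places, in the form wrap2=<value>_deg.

wrap2=246.51_deg

crossed belt: β = asin((r1+r2)/C) = asin(17/31) = 33.2564°
wrap1 = wrap2 = π + 2β = 246.5129°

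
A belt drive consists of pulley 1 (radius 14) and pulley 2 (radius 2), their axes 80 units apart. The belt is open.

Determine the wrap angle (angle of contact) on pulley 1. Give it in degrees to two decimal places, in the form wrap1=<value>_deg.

open belt: β = asin((r2−r1)/C) = asin(-12/80) = -8.6269°
wrap1 = π − 2β = 197.2539°
wrap2 = π + 2β = 162.7461°

wrap1=197.25_deg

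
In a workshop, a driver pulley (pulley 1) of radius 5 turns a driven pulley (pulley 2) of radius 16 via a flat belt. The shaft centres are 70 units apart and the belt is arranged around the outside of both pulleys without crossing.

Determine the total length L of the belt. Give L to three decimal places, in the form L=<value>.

L=207.706

open belt: β = asin((r2−r1)/C) = asin(11/70) = 9.0411°
wrap1 = π − 2β = 161.9178°
wrap2 = π + 2β = 198.0822°
tangent length = C·cosβ = 69.1303
L = r1·wrap1 + r2·wrap2 + 2·C·cosβ = 5·2.8260 + 16·3.4572 + 2·69.1303 = 207.7056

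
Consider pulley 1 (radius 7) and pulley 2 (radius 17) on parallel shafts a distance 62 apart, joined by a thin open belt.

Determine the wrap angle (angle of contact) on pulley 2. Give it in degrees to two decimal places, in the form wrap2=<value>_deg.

wrap2=198.56_deg

open belt: β = asin((r2−r1)/C) = asin(10/62) = 9.2818°
wrap1 = π − 2β = 161.4364°
wrap2 = π + 2β = 198.5636°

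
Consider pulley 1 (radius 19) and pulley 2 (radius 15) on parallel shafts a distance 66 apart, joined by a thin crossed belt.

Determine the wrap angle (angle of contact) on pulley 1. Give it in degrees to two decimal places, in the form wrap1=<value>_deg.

wrap1=242.02_deg

crossed belt: β = asin((r1+r2)/C) = asin(34/66) = 31.0076°
wrap1 = wrap2 = π + 2β = 242.0152°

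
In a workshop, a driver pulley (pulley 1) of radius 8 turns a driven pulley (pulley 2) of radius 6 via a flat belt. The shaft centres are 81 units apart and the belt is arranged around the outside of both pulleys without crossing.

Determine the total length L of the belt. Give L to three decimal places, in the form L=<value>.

open belt: β = asin((r2−r1)/C) = asin(-2/81) = -1.4149°
wrap1 = π − 2β = 182.8297°
wrap2 = π + 2β = 177.1703°
tangent length = C·cosβ = 80.9753
L = r1·wrap1 + r2·wrap2 + 2·C·cosβ = 8·3.1910 + 6·3.0922 + 2·80.9753 = 206.0317

L=206.032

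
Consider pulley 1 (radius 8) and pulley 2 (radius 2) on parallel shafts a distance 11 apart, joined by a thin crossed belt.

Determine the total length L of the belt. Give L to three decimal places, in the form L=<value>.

L=63.403

crossed belt: β = asin((r1+r2)/C) = asin(10/11) = 65.3800°
wrap1 = wrap2 = π + 2β = 310.7600°
tangent length = C·cosβ = 4.5826
L = (r1+r2)·wrap + 2·C·cosβ = 10·5.4238 + 2·4.5826 = 63.4030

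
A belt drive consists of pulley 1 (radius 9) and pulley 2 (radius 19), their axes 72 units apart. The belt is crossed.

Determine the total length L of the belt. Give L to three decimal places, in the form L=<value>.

L=242.997

crossed belt: β = asin((r1+r2)/C) = asin(28/72) = 22.8854°
wrap1 = wrap2 = π + 2β = 225.7708°
tangent length = C·cosβ = 66.3325
L = (r1+r2)·wrap + 2·C·cosβ = 28·3.9404 + 2·66.3325 = 242.9974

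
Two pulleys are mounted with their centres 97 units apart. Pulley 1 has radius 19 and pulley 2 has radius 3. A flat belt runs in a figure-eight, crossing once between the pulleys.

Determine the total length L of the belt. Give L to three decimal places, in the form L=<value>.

L=268.126

crossed belt: β = asin((r1+r2)/C) = asin(22/97) = 13.1090°
wrap1 = wrap2 = π + 2β = 206.2180°
tangent length = C·cosβ = 94.4722
L = (r1+r2)·wrap + 2·C·cosβ = 22·3.5992 + 2·94.4722 = 268.1265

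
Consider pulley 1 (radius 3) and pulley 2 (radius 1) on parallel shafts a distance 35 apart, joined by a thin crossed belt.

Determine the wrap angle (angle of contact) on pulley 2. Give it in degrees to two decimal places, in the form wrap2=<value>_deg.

crossed belt: β = asin((r1+r2)/C) = asin(4/35) = 6.5624°
wrap1 = wrap2 = π + 2β = 193.1249°

wrap2=193.12_deg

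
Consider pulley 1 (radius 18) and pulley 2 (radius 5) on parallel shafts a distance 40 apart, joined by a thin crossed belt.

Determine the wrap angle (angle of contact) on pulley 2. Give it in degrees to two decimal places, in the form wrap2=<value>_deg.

crossed belt: β = asin((r1+r2)/C) = asin(23/40) = 35.0996°
wrap1 = wrap2 = π + 2β = 250.1993°

wrap2=250.20_deg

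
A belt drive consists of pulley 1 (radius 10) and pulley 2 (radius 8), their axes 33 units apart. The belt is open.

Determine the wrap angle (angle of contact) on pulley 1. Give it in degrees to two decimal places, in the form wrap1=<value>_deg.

open belt: β = asin((r2−r1)/C) = asin(-2/33) = -3.4746°
wrap1 = π − 2β = 186.9492°
wrap2 = π + 2β = 173.0508°

wrap1=186.95_deg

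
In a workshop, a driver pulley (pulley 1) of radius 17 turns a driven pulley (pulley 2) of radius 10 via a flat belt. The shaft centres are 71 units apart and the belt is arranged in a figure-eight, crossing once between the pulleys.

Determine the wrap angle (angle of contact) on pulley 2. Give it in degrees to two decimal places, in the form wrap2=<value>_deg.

crossed belt: β = asin((r1+r2)/C) = asin(27/71) = 22.3511°
wrap1 = wrap2 = π + 2β = 224.7023°

wrap2=224.70_deg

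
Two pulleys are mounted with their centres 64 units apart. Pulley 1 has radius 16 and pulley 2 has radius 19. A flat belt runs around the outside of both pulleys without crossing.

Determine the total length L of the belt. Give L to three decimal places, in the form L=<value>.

open belt: β = asin((r2−r1)/C) = asin(3/64) = 2.6867°
wrap1 = π − 2β = 174.6266°
wrap2 = π + 2β = 185.3734°
tangent length = C·cosβ = 63.9296
L = r1·wrap1 + r2·wrap2 + 2·C·cosβ = 16·3.0478 + 19·3.2354 + 2·63.9296 = 238.0964

L=238.096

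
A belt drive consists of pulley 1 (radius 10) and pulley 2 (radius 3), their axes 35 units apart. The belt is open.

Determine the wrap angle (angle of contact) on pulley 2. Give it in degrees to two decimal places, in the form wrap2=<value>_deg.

open belt: β = asin((r2−r1)/C) = asin(-7/35) = -11.5370°
wrap1 = π − 2β = 203.0739°
wrap2 = π + 2β = 156.9261°

wrap2=156.93_deg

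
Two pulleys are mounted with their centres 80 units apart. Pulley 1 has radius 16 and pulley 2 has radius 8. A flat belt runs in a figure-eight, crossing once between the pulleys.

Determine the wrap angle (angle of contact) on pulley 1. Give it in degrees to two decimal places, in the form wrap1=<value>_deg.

crossed belt: β = asin((r1+r2)/C) = asin(24/80) = 17.4576°
wrap1 = wrap2 = π + 2β = 214.9152°

wrap1=214.92_deg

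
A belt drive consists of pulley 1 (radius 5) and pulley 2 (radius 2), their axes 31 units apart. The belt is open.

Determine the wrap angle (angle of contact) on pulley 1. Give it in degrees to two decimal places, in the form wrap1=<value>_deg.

wrap1=191.11_deg

open belt: β = asin((r2−r1)/C) = asin(-3/31) = -5.5534°
wrap1 = π − 2β = 191.1069°
wrap2 = π + 2β = 168.8931°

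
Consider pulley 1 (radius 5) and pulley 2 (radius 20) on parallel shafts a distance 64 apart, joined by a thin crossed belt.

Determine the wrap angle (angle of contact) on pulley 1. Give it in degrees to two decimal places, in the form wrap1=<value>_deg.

crossed belt: β = asin((r1+r2)/C) = asin(25/64) = 22.9934°
wrap1 = wrap2 = π + 2β = 225.9868°

wrap1=225.99_deg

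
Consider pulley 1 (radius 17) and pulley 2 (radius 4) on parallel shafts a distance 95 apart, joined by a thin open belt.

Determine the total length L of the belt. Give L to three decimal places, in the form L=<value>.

open belt: β = asin((r2−r1)/C) = asin(-13/95) = -7.8652°
wrap1 = π − 2β = 195.7303°
wrap2 = π + 2β = 164.2697°
tangent length = C·cosβ = 94.1063
L = r1·wrap1 + r2·wrap2 + 2·C·cosβ = 17·3.4161 + 4·2.8670 + 2·94.1063 = 257.7552

L=257.755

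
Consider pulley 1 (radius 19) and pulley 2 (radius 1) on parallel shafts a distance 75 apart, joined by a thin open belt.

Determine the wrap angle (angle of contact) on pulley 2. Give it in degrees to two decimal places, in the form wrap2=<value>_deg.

open belt: β = asin((r2−r1)/C) = asin(-18/75) = -13.8865°
wrap1 = π − 2β = 207.7731°
wrap2 = π + 2β = 152.2269°

wrap2=152.23_deg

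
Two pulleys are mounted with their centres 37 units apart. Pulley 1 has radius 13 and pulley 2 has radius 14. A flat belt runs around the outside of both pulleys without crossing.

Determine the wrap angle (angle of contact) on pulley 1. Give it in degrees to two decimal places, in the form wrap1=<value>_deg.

wrap1=176.90_deg

open belt: β = asin((r2−r1)/C) = asin(1/37) = 1.5487°
wrap1 = π − 2β = 176.9026°
wrap2 = π + 2β = 183.0974°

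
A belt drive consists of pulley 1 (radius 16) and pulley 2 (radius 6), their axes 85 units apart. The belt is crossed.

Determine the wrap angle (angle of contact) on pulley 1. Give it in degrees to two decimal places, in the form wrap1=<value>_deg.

wrap1=210.00_deg

crossed belt: β = asin((r1+r2)/C) = asin(22/85) = 15.0003°
wrap1 = wrap2 = π + 2β = 210.0005°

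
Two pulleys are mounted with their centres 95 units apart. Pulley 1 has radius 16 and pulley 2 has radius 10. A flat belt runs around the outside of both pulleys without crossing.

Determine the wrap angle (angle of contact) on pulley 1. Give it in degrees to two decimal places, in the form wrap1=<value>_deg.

wrap1=187.24_deg

open belt: β = asin((r2−r1)/C) = asin(-6/95) = -3.6211°
wrap1 = π − 2β = 187.2422°
wrap2 = π + 2β = 172.7578°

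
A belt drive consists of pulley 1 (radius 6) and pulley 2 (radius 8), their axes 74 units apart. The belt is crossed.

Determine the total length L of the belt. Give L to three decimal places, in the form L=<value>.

L=194.639

crossed belt: β = asin((r1+r2)/C) = asin(14/74) = 10.9055°
wrap1 = wrap2 = π + 2β = 201.8109°
tangent length = C·cosβ = 72.6636
L = (r1+r2)·wrap + 2·C·cosβ = 14·3.5223 + 2·72.6636 = 194.6389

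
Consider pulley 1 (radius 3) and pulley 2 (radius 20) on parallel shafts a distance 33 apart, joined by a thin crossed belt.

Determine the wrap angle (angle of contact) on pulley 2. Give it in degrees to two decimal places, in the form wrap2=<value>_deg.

crossed belt: β = asin((r1+r2)/C) = asin(23/33) = 44.1844°
wrap1 = wrap2 = π + 2β = 268.3688°

wrap2=268.37_deg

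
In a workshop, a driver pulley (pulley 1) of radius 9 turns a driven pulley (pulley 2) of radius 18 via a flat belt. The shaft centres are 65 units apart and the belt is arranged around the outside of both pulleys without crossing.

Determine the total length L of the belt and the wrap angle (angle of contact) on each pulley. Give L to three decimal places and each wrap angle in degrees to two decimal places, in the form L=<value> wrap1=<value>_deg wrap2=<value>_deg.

L=216.071 wrap1=164.08_deg wrap2=195.92_deg

open belt: β = asin((r2−r1)/C) = asin(9/65) = 7.9588°
wrap1 = π − 2β = 164.0823°
wrap2 = π + 2β = 195.9177°
tangent length = C·cosβ = 64.3739
L = r1·wrap1 + r2·wrap2 + 2·C·cosβ = 9·2.8638 + 18·3.4194 + 2·64.3739 = 216.0712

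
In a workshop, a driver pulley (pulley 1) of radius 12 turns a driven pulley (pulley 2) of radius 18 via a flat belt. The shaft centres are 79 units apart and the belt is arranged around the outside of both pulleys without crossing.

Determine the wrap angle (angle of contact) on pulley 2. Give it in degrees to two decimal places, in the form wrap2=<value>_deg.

wrap2=188.71_deg

open belt: β = asin((r2−r1)/C) = asin(6/79) = 4.3558°
wrap1 = π − 2β = 171.2885°
wrap2 = π + 2β = 188.7115°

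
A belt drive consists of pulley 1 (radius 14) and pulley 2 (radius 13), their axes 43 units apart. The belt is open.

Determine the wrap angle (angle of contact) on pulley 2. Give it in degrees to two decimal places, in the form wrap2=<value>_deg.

open belt: β = asin((r2−r1)/C) = asin(-1/43) = -1.3326°
wrap1 = π − 2β = 182.6652°
wrap2 = π + 2β = 177.3348°

wrap2=177.33_deg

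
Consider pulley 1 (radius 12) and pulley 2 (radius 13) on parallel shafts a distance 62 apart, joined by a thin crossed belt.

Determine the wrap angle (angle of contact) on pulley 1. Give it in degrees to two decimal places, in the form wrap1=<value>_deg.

wrap1=227.56_deg

crossed belt: β = asin((r1+r2)/C) = asin(25/62) = 23.7800°
wrap1 = wrap2 = π + 2β = 227.5600°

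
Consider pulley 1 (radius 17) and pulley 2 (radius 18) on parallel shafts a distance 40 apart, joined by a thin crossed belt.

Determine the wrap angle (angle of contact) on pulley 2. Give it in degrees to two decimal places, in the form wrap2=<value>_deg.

crossed belt: β = asin((r1+r2)/C) = asin(35/40) = 61.0450°
wrap1 = wrap2 = π + 2β = 302.0900°

wrap2=302.09_deg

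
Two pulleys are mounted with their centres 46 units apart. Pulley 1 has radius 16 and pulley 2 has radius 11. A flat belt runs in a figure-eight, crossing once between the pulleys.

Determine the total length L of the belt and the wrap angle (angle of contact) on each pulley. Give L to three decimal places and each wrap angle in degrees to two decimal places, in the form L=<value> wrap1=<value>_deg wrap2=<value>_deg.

crossed belt: β = asin((r1+r2)/C) = asin(27/46) = 35.9413°
wrap1 = wrap2 = π + 2β = 251.8827°
tangent length = C·cosβ = 37.2424
L = (r1+r2)·wrap + 2·C·cosβ = 27·4.3962 + 2·37.2424 = 193.1818

L=193.182 wrap1=251.88_deg wrap2=251.88_deg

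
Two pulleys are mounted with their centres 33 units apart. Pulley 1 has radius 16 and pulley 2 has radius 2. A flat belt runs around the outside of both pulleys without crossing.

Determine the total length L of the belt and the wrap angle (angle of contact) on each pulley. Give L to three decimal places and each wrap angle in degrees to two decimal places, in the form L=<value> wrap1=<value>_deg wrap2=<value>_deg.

L=128.582 wrap1=230.21_deg wrap2=129.79_deg

open belt: β = asin((r2−r1)/C) = asin(-14/33) = -25.1027°
wrap1 = π − 2β = 230.2054°
wrap2 = π + 2β = 129.7946°
tangent length = C·cosβ = 29.8831
L = r1·wrap1 + r2·wrap2 + 2·C·cosβ = 16·4.0178 + 2·2.2653 + 2·29.8831 = 128.5824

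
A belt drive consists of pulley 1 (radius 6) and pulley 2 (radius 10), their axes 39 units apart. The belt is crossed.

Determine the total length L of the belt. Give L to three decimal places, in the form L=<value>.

crossed belt: β = asin((r1+r2)/C) = asin(16/39) = 24.2209°
wrap1 = wrap2 = π + 2β = 228.4419°
tangent length = C·cosβ = 35.5668
L = (r1+r2)·wrap + 2·C·cosβ = 16·3.9871 + 2·35.5668 = 134.9267

L=134.927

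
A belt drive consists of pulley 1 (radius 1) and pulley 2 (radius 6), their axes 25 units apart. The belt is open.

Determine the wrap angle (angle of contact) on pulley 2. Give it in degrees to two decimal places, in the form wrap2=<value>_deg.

wrap2=203.07_deg

open belt: β = asin((r2−r1)/C) = asin(5/25) = 11.5370°
wrap1 = π − 2β = 156.9261°
wrap2 = π + 2β = 203.0739°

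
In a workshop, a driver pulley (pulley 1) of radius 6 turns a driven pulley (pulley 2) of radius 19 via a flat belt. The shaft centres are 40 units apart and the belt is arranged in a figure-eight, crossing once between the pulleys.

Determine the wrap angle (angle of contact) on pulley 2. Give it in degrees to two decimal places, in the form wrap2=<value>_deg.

wrap2=257.36_deg

crossed belt: β = asin((r1+r2)/C) = asin(25/40) = 38.6822°
wrap1 = wrap2 = π + 2β = 257.3644°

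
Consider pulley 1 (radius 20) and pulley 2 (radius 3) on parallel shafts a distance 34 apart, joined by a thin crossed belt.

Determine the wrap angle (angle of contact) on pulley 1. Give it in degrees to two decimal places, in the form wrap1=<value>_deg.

crossed belt: β = asin((r1+r2)/C) = asin(23/34) = 42.5685°
wrap1 = wrap2 = π + 2β = 265.1369°

wrap1=265.14_deg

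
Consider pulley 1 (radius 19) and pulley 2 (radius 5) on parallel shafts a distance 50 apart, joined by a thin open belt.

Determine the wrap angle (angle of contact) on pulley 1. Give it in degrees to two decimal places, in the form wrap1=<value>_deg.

wrap1=212.52_deg

open belt: β = asin((r2−r1)/C) = asin(-14/50) = -16.2602°
wrap1 = π − 2β = 212.5204°
wrap2 = π + 2β = 147.4796°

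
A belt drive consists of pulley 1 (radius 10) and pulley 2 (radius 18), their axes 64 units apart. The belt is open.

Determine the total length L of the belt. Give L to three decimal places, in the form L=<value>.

L=216.966

open belt: β = asin((r2−r1)/C) = asin(8/64) = 7.1808°
wrap1 = π − 2β = 165.6385°
wrap2 = π + 2β = 194.3615°
tangent length = C·cosβ = 63.4980
L = r1·wrap1 + r2·wrap2 + 2·C·cosβ = 10·2.8909 + 18·3.3922 + 2·63.4980 = 216.9659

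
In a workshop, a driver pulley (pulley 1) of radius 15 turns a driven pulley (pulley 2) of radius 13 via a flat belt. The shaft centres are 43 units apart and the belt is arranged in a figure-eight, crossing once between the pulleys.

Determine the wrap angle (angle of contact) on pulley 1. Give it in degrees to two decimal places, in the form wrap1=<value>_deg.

wrap1=261.26_deg

crossed belt: β = asin((r1+r2)/C) = asin(28/43) = 40.6293°
wrap1 = wrap2 = π + 2β = 261.2587°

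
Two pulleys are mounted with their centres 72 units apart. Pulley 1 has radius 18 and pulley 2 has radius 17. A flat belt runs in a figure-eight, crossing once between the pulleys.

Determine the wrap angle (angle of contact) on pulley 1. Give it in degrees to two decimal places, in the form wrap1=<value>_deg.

crossed belt: β = asin((r1+r2)/C) = asin(35/72) = 29.0853°
wrap1 = wrap2 = π + 2β = 238.1706°

wrap1=238.17_deg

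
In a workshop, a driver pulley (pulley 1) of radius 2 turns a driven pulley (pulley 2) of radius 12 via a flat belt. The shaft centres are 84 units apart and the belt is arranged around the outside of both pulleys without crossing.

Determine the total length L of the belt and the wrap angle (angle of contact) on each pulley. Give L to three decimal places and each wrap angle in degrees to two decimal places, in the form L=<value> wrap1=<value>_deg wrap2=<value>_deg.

open belt: β = asin((r2−r1)/C) = asin(10/84) = 6.8371°
wrap1 = π − 2β = 166.3257°
wrap2 = π + 2β = 193.6743°
tangent length = C·cosβ = 83.4026
L = r1·wrap1 + r2·wrap2 + 2·C·cosβ = 2·2.9029 + 12·3.3803 + 2·83.4026 = 213.1742

L=213.174 wrap1=166.33_deg wrap2=193.67_deg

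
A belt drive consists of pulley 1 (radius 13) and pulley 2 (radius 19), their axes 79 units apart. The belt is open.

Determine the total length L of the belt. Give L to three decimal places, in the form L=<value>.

open belt: β = asin((r2−r1)/C) = asin(6/79) = 4.3558°
wrap1 = π − 2β = 171.2885°
wrap2 = π + 2β = 188.7115°
tangent length = C·cosβ = 78.7718
L = r1·wrap1 + r2·wrap2 + 2·C·cosβ = 13·2.9895 + 19·3.2936 + 2·78.7718 = 258.9869

L=258.987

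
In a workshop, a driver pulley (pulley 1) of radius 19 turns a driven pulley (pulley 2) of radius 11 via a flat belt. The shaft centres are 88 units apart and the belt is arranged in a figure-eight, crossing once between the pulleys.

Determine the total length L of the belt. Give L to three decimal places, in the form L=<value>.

crossed belt: β = asin((r1+r2)/C) = asin(30/88) = 19.9323°
wrap1 = wrap2 = π + 2β = 219.8645°
tangent length = C·cosβ = 82.7285
L = (r1+r2)·wrap + 2·C·cosβ = 30·3.8374 + 2·82.7285 = 280.5777

L=280.578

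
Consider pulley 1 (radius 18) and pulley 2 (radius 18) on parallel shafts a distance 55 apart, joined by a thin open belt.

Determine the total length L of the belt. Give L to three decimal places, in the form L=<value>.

open belt: β = asin((r2−r1)/C) = asin(0/55) = 0.0000°
wrap1 = π − 2β = 180.0000°
wrap2 = π + 2β = 180.0000°
tangent length = C·cosβ = 55.0000
L = r1·wrap1 + r2·wrap2 + 2·C·cosβ = 18·3.1416 + 18·3.1416 + 2·55.0000 = 223.0973

L=223.097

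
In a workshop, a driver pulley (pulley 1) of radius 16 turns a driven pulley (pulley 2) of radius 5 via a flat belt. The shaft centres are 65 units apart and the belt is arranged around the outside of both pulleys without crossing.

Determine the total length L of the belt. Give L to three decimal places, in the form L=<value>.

L=197.839

open belt: β = asin((r2−r1)/C) = asin(-11/65) = -9.7431°
wrap1 = π − 2β = 199.4862°
wrap2 = π + 2β = 160.5138°
tangent length = C·cosβ = 64.0625
L = r1·wrap1 + r2·wrap2 + 2·C·cosβ = 16·3.4817 + 5·2.8015 + 2·64.0625 = 197.8395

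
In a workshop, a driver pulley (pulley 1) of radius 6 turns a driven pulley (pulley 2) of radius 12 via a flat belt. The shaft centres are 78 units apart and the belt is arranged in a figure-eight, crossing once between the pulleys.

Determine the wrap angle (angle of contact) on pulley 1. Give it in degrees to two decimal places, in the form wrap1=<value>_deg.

crossed belt: β = asin((r1+r2)/C) = asin(18/78) = 13.3424°
wrap1 = wrap2 = π + 2β = 206.6847°

wrap1=206.68_deg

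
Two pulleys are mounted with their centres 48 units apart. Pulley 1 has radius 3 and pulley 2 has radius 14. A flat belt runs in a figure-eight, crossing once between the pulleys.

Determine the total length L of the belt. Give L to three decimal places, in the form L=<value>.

L=155.493

crossed belt: β = asin((r1+r2)/C) = asin(17/48) = 20.7424°
wrap1 = wrap2 = π + 2β = 221.4848°
tangent length = C·cosβ = 44.8888
L = (r1+r2)·wrap + 2·C·cosβ = 17·3.8656 + 2·44.8888 = 155.4934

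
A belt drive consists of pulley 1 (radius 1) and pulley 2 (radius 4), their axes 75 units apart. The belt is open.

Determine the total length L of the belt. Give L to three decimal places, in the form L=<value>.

L=165.828

open belt: β = asin((r2−r1)/C) = asin(3/75) = 2.2924°
wrap1 = π − 2β = 175.4151°
wrap2 = π + 2β = 184.5849°
tangent length = C·cosβ = 74.9400
L = r1·wrap1 + r2·wrap2 + 2·C·cosβ = 1·3.0616 + 4·3.2216 + 2·74.9400 = 165.8280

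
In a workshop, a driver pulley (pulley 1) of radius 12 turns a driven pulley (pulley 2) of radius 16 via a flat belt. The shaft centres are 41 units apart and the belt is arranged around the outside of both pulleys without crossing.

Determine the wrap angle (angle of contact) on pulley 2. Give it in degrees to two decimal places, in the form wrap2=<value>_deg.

open belt: β = asin((r2−r1)/C) = asin(4/41) = 5.5987°
wrap1 = π − 2β = 168.8025°
wrap2 = π + 2β = 191.1975°

wrap2=191.20_deg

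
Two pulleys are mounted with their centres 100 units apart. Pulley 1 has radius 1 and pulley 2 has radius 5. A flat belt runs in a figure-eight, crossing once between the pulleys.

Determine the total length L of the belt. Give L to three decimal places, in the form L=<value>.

L=219.210

crossed belt: β = asin((r1+r2)/C) = asin(6/100) = 3.4398°
wrap1 = wrap2 = π + 2β = 186.8796°
tangent length = C·cosβ = 99.8198
L = (r1+r2)·wrap + 2·C·cosβ = 6·3.2617 + 2·99.8198 = 219.2097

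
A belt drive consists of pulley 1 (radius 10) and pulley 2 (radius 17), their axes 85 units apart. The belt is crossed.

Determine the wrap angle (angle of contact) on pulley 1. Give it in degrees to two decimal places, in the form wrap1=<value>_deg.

crossed belt: β = asin((r1+r2)/C) = asin(27/85) = 18.5207°
wrap1 = wrap2 = π + 2β = 217.0414°

wrap1=217.04_deg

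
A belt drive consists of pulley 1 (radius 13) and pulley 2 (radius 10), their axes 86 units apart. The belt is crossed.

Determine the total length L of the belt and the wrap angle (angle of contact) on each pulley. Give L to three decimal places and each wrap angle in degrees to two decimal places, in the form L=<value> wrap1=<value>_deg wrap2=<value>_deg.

crossed belt: β = asin((r1+r2)/C) = asin(23/86) = 15.5121°
wrap1 = wrap2 = π + 2β = 211.0242°
tangent length = C·cosβ = 82.8674
L = (r1+r2)·wrap + 2·C·cosβ = 23·3.6831 + 2·82.8674 = 250.4453

L=250.445 wrap1=211.02_deg wrap2=211.02_deg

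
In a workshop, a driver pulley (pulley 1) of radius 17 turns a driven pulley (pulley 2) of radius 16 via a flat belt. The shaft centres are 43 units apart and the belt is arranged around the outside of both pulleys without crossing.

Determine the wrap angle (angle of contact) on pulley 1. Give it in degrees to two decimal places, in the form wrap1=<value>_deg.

wrap1=182.67_deg

open belt: β = asin((r2−r1)/C) = asin(-1/43) = -1.3326°
wrap1 = π − 2β = 182.6652°
wrap2 = π + 2β = 177.3348°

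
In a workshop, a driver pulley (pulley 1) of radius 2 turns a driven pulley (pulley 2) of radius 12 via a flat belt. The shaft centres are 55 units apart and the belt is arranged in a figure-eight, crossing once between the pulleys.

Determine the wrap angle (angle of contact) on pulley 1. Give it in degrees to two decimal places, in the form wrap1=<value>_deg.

crossed belt: β = asin((r1+r2)/C) = asin(14/55) = 14.7467°
wrap1 = wrap2 = π + 2β = 209.4933°

wrap1=209.49_deg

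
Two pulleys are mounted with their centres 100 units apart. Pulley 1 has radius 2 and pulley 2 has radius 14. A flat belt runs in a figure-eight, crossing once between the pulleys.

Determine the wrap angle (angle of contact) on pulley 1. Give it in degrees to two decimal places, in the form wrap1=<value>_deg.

wrap1=198.41_deg

crossed belt: β = asin((r1+r2)/C) = asin(16/100) = 9.2069°
wrap1 = wrap2 = π + 2β = 198.4138°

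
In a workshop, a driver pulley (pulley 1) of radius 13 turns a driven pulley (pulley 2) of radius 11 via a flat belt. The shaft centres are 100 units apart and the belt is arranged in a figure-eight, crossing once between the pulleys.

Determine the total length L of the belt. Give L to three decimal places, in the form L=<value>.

crossed belt: β = asin((r1+r2)/C) = asin(24/100) = 13.8865°
wrap1 = wrap2 = π + 2β = 207.7731°
tangent length = C·cosβ = 97.0773
L = (r1+r2)·wrap + 2·C·cosβ = 24·3.6263 + 2·97.0773 = 281.1864

L=281.186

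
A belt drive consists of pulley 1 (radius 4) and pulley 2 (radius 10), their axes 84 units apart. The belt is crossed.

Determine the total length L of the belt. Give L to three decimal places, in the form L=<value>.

crossed belt: β = asin((r1+r2)/C) = asin(14/84) = 9.5941°
wrap1 = wrap2 = π + 2β = 199.1881°
tangent length = C·cosβ = 82.8251
L = (r1+r2)·wrap + 2·C·cosβ = 14·3.4765 + 2·82.8251 = 214.3211

L=214.321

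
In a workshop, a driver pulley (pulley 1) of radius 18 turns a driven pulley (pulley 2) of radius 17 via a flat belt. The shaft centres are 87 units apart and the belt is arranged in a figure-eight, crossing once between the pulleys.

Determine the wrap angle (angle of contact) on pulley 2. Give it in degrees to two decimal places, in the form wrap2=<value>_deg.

crossed belt: β = asin((r1+r2)/C) = asin(35/87) = 23.7220°
wrap1 = wrap2 = π + 2β = 227.4439°

wrap2=227.44_deg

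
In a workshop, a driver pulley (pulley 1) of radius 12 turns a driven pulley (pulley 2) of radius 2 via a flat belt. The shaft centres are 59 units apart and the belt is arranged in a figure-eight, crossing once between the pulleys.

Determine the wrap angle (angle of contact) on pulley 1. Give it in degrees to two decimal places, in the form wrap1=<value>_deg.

wrap1=207.45_deg

crossed belt: β = asin((r1+r2)/C) = asin(14/59) = 13.7265°
wrap1 = wrap2 = π + 2β = 207.4531°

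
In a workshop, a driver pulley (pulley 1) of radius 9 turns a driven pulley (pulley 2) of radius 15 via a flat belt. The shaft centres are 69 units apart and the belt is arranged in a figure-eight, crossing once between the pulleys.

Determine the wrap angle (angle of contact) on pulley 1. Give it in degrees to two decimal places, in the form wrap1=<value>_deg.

wrap1=220.71_deg

crossed belt: β = asin((r1+r2)/C) = asin(24/69) = 20.3544°
wrap1 = wrap2 = π + 2β = 220.7088°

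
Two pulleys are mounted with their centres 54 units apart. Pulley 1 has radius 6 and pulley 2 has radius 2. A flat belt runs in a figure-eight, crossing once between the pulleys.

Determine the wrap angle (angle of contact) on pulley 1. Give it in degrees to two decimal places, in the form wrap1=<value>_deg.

wrap1=197.04_deg

crossed belt: β = asin((r1+r2)/C) = asin(8/54) = 8.5196°
wrap1 = wrap2 = π + 2β = 197.0392°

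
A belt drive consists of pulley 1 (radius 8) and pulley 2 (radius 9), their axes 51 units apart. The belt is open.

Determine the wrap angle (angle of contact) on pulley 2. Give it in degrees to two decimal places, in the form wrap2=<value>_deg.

open belt: β = asin((r2−r1)/C) = asin(1/51) = 1.1235°
wrap1 = π − 2β = 177.7530°
wrap2 = π + 2β = 182.2470°

wrap2=182.25_deg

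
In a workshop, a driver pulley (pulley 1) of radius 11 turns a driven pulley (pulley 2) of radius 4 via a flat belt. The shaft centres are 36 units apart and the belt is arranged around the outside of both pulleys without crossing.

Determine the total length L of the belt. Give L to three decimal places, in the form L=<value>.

L=120.489

open belt: β = asin((r2−r1)/C) = asin(-7/36) = -11.2123°
wrap1 = π − 2β = 202.4245°
wrap2 = π + 2β = 157.5755°
tangent length = C·cosβ = 35.3129
L = r1·wrap1 + r2·wrap2 + 2·C·cosβ = 11·3.5330 + 4·2.7502 + 2·35.3129 = 120.4893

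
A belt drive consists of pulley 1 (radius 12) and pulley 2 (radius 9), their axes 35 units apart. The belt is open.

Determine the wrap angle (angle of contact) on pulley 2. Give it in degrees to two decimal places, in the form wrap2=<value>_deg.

wrap2=170.17_deg

open belt: β = asin((r2−r1)/C) = asin(-3/35) = -4.9171°
wrap1 = π − 2β = 189.8342°
wrap2 = π + 2β = 170.1658°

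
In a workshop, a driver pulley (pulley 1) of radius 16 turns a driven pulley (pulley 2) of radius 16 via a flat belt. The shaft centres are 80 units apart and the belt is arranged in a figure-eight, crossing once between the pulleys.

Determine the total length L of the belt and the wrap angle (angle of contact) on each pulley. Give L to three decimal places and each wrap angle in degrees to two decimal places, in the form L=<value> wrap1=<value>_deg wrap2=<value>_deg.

L=273.510 wrap1=227.16_deg wrap2=227.16_deg

crossed belt: β = asin((r1+r2)/C) = asin(32/80) = 23.5782°
wrap1 = wrap2 = π + 2β = 227.1564°
tangent length = C·cosβ = 73.3212
L = (r1+r2)·wrap + 2·C·cosβ = 32·3.9646 + 2·73.3212 = 273.5105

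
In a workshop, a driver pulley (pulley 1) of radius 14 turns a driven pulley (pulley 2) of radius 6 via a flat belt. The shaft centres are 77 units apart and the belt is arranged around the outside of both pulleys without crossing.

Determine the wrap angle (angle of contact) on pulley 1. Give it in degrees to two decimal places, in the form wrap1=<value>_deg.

wrap1=191.93_deg

open belt: β = asin((r2−r1)/C) = asin(-8/77) = -5.9636°
wrap1 = π − 2β = 191.9271°
wrap2 = π + 2β = 168.0729°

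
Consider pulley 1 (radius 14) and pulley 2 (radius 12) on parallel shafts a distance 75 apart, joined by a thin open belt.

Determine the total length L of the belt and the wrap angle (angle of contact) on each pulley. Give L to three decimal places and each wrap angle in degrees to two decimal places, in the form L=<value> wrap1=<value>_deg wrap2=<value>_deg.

open belt: β = asin((r2−r1)/C) = asin(-2/75) = -1.5281°
wrap1 = π − 2β = 183.0561°
wrap2 = π + 2β = 176.9439°
tangent length = C·cosβ = 74.9733
L = r1·wrap1 + r2·wrap2 + 2·C·cosβ = 14·3.1949 + 12·3.0883 + 2·74.9733 = 231.7347

L=231.735 wrap1=183.06_deg wrap2=176.94_deg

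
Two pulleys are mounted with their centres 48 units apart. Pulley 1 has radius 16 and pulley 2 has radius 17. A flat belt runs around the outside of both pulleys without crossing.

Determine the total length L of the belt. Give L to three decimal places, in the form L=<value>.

L=199.693

open belt: β = asin((r2−r1)/C) = asin(1/48) = 1.1937°
wrap1 = π − 2β = 177.6125°
wrap2 = π + 2β = 182.3875°
tangent length = C·cosβ = 47.9896
L = r1·wrap1 + r2·wrap2 + 2·C·cosβ = 16·3.0999 + 17·3.1833 + 2·47.9896 = 199.6934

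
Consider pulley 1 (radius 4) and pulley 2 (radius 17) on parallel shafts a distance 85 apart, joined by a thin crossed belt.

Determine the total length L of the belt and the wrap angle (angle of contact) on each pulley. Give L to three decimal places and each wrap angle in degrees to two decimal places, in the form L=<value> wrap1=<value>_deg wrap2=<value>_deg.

crossed belt: β = asin((r1+r2)/C) = asin(21/85) = 14.3035°
wrap1 = wrap2 = π + 2β = 208.6071°
tangent length = C·cosβ = 82.3650
L = (r1+r2)·wrap + 2·C·cosβ = 21·3.6409 + 2·82.3650 = 241.1886

L=241.189 wrap1=208.61_deg wrap2=208.61_deg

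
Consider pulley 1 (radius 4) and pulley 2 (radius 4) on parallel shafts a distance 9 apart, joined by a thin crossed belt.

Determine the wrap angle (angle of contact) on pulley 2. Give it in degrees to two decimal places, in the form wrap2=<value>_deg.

crossed belt: β = asin((r1+r2)/C) = asin(8/9) = 62.7340°
wrap1 = wrap2 = π + 2β = 305.4679°

wrap2=305.47_deg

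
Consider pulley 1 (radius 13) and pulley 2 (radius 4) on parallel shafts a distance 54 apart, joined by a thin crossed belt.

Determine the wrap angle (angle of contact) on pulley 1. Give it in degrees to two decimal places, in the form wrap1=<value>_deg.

crossed belt: β = asin((r1+r2)/C) = asin(17/54) = 18.3496°
wrap1 = wrap2 = π + 2β = 216.6993°

wrap1=216.70_deg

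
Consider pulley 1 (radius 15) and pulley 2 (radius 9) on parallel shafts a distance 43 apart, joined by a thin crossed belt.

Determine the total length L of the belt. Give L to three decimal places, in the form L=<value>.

L=175.179

crossed belt: β = asin((r1+r2)/C) = asin(24/43) = 33.9272°
wrap1 = wrap2 = π + 2β = 247.8545°
tangent length = C·cosβ = 35.6791
L = (r1+r2)·wrap + 2·C·cosβ = 24·4.3259 + 2·35.6791 = 175.1793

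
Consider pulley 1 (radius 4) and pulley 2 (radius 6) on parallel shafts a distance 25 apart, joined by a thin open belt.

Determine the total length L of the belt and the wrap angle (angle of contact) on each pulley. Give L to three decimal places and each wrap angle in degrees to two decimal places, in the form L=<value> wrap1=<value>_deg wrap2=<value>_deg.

L=81.576 wrap1=170.82_deg wrap2=189.18_deg

open belt: β = asin((r2−r1)/C) = asin(2/25) = 4.5886°
wrap1 = π − 2β = 170.8229°
wrap2 = π + 2β = 189.1771°
tangent length = C·cosβ = 24.9199
L = r1·wrap1 + r2·wrap2 + 2·C·cosβ = 4·2.9814 + 6·3.3018 + 2·24.9199 = 81.5760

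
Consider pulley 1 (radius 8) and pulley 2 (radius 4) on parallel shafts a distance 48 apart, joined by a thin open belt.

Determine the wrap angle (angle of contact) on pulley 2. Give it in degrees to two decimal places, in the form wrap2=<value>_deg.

open belt: β = asin((r2−r1)/C) = asin(-4/48) = -4.7802°
wrap1 = π − 2β = 189.5604°
wrap2 = π + 2β = 170.4396°

wrap2=170.44_deg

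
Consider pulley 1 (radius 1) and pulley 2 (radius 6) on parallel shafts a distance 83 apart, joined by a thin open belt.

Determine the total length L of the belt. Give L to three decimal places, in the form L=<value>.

L=188.292

open belt: β = asin((r2−r1)/C) = asin(5/83) = 3.4536°
wrap1 = π − 2β = 173.0927°
wrap2 = π + 2β = 186.9073°
tangent length = C·cosβ = 82.8493
L = r1·wrap1 + r2·wrap2 + 2·C·cosβ = 1·3.0210 + 6·3.2621 + 2·82.8493 = 188.2924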